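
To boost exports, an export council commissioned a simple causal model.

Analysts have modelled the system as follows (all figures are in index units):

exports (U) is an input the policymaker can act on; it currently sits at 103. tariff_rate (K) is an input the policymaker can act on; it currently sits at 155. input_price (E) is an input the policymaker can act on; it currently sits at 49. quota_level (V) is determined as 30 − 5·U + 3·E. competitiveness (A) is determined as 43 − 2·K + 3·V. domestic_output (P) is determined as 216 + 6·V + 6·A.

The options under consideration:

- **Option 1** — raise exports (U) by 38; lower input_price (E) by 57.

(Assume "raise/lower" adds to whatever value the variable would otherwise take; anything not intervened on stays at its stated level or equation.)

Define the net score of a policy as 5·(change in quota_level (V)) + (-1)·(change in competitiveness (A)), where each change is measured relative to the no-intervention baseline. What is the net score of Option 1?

Baseline:
  U = 103
  K = 155
  E = 49
  V = 30 − 5·103 + 3·49 = -338
  A = 43 − 2·155 + 3·(-338) = -1281
Option 1 (U + 38, E − 57):
  U = 103 + 38 = 141
  K = 155
  E = 49 − 57 = -8
  V = 30 − 5·141 + 3·(-8) = -699
  A = 43 − 2·155 + 3·(-699) = -2364
ΔV = -699 − (-338) = -361; ΔA = -2364 − (-1281) = -1083
Score = 5·(-361) + (-1)·(-1083) = -722

-722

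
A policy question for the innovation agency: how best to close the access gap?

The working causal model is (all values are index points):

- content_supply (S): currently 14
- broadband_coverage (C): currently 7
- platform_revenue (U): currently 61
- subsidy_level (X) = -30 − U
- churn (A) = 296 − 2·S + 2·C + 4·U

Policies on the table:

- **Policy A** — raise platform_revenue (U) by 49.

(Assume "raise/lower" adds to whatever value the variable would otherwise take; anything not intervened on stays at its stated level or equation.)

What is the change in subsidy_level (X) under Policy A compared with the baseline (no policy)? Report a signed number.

-49

Baseline:
  U = 61
  X = -30 − 61 = -91
Policy A (U + 49):
  U = 61 + 49 = 110
  X = -30 − 110 = -140
Change in X: -140 − (-91) = -49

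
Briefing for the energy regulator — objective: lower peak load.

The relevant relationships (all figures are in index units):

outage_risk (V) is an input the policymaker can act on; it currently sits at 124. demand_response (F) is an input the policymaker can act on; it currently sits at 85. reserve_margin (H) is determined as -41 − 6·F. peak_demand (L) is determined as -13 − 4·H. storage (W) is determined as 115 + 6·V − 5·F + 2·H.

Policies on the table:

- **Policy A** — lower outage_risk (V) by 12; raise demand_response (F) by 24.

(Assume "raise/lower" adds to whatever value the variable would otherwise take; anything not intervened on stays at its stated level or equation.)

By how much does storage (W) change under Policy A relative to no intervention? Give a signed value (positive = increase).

Baseline:
  V = 124
  F = 85
  H = -41 − 6·85 = -551
  W = 115 + 6·124 − 5·85 + 2·(-551) = -668
Policy A (V − 12, F + 24):
  V = 124 − 12 = 112
  F = 85 + 24 = 109
  H = -41 − 6·109 = -695
  W = 115 + 6·112 − 5·109 + 2·(-695) = -1148
Change in W: -1148 − (-668) = -480

-480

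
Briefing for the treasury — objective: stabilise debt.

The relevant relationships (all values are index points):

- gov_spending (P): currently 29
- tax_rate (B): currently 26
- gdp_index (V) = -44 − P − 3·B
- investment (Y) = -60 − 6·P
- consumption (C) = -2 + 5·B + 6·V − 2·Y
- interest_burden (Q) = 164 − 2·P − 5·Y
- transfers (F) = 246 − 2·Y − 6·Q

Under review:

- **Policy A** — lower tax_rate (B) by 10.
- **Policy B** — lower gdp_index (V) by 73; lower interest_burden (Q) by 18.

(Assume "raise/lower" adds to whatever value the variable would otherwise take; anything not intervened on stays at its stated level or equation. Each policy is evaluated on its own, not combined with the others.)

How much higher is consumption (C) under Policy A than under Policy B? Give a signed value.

Policy A (B − 10):
  P = 29
  B = 26 − 10 = 16
  V = -44 − 29 − 3·16 = -121
  Y = -60 − 6·29 = -234
  C = -2 + 5·16 + 6·(-121) − 2·(-234) = -180
Policy B (V − 73, Q − 18):
  P = 29
  B = 26
  V = -44 − 29 − 3·26 (−73 from intervention) = -224
  Y = -60 − 6·29 = -234
  C = -2 + 5·26 + 6·(-224) − 2·(-234) = -748
C: -180 − (-748) = 568

568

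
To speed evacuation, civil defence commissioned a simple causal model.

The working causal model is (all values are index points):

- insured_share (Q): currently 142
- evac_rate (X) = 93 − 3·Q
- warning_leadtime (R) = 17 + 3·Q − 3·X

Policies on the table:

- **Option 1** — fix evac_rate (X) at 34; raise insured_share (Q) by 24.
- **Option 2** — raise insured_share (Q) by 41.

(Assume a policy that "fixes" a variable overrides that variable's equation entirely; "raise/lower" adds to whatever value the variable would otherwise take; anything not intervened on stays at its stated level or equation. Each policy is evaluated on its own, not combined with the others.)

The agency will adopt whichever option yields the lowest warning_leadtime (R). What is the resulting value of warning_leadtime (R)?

Option 1 (X := 34, Q + 24):
  Q = 142 + 24 = 166
  X = 34
  R = 17 + 3·166 − 3·34 = 413
Option 2 (Q + 41):
  Q = 142 + 41 = 183
  X = 93 − 3·183 = -456
  R = 17 + 3·183 − 3·(-456) = 1934
Comparing — Option 1: R=413, Option 2: R=1934. Lowest is 413 (Option 1).

413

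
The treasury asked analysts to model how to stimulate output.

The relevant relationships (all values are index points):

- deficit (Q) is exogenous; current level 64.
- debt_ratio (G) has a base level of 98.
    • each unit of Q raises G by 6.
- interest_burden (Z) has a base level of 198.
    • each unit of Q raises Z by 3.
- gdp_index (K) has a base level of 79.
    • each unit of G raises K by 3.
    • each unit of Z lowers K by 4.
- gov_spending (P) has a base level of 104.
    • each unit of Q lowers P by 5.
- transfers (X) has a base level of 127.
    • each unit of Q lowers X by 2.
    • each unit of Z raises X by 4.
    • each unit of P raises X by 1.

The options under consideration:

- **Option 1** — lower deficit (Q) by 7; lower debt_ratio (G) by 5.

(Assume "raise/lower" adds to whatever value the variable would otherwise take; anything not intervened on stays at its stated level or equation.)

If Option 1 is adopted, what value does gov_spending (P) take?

Option 1 (Q − 7, G − 5):
  Q = 64 − 7 = 57
  P = 104 − 5·57 = -181

-181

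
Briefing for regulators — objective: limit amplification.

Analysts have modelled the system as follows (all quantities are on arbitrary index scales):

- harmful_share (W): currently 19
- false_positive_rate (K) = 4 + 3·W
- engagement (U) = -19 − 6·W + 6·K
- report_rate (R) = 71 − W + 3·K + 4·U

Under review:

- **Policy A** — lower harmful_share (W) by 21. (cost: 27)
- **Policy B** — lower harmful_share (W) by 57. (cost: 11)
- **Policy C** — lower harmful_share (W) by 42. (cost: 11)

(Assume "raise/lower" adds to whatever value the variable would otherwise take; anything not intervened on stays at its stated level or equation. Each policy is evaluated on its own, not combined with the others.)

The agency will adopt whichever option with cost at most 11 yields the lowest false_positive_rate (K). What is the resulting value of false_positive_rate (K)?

-110

Policy B (W − 57):
  W = 19 − 57 = -38
  K = 4 + 3·(-38) = -110
Policy C (W − 42):
  W = 19 − 42 = -23
  K = 4 + 3·(-23) = -65
Comparing — Policy B: K=-110, Policy C: K=-65. Lowest is -110 (Policy B).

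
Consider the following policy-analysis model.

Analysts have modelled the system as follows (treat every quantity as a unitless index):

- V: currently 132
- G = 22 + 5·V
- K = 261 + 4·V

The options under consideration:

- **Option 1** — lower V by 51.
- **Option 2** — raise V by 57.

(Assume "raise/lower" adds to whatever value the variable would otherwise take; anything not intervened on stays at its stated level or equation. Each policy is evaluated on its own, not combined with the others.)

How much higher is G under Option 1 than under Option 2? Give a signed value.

-540

Option 1 (V − 51):
  V = 132 − 51 = 81
  G = 22 + 5·81 = 427
Option 2 (V + 57):
  V = 132 + 57 = 189
  G = 22 + 5·189 = 967
G: 427 − 967 = -540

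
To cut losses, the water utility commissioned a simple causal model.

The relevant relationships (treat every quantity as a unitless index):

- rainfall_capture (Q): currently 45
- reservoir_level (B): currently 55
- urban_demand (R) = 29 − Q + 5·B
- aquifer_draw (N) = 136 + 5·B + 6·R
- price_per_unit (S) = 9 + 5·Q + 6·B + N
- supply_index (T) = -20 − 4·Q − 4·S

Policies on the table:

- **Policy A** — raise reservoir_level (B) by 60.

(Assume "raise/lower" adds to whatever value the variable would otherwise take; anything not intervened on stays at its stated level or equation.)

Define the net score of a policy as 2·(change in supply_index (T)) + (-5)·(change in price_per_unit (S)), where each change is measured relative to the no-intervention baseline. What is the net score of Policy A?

-31980

Baseline:
  Q = 45
  B = 55
  R = 29 − 45 + 5·55 = 259
  N = 136 + 5·55 + 6·259 = 1965
  S = 9 + 5·45 + 6·55 + 1965 = 2529
  T = -20 − 4·45 − 4·2529 = -10316
Policy A (B + 60):
  Q = 45
  B = 55 + 60 = 115
  R = 29 − 45 + 5·115 = 559
  N = 136 + 5·115 + 6·559 = 4065
  S = 9 + 5·45 + 6·115 + 4065 = 4989
  T = -20 − 4·45 − 4·4989 = -20156
ΔT = -20156 − (-10316) = -9840; ΔS = 4989 − 2529 = 2460
Score = 2·(-9840) + (-5)·2460 = -31980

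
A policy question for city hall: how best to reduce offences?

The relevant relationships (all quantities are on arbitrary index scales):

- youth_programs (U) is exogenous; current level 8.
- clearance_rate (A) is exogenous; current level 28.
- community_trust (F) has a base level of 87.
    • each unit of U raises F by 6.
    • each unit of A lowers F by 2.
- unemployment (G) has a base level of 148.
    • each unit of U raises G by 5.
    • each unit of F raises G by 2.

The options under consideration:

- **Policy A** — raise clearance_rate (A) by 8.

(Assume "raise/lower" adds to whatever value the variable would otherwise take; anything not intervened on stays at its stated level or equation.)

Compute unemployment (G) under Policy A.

314

Policy A (A + 8):
  U = 8
  A = 28 + 8 = 36
  F = 87 + 6·8 − 2·36 = 63
  G = 148 + 5·8 + 2·63 = 314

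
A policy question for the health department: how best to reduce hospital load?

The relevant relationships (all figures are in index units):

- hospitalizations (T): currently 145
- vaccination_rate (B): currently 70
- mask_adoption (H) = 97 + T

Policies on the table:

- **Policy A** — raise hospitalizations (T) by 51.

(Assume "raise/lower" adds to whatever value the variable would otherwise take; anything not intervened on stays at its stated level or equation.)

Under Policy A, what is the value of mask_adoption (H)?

Policy A (T + 51):
  T = 145 + 51 = 196
  H = 97 + 196 = 293

293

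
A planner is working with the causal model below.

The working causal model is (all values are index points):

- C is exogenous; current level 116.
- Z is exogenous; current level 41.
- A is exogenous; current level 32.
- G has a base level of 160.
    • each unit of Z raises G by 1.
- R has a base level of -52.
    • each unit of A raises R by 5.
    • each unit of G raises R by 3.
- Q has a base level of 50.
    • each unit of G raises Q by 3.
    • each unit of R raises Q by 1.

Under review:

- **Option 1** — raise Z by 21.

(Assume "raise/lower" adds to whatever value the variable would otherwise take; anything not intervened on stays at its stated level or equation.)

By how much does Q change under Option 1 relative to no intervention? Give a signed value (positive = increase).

Baseline:
  Z = 41
  A = 32
  G = 160 + 41 = 201
  R = -52 + 5·32 + 3·201 = 711
  Q = 50 + 3·201 + 711 = 1364
Option 1 (Z + 21):
  Z = 41 + 21 = 62
  A = 32
  G = 160 + 62 = 222
  R = -52 + 5·32 + 3·222 = 774
  Q = 50 + 3·222 + 774 = 1490
Change in Q: 1490 − 1364 = 126

126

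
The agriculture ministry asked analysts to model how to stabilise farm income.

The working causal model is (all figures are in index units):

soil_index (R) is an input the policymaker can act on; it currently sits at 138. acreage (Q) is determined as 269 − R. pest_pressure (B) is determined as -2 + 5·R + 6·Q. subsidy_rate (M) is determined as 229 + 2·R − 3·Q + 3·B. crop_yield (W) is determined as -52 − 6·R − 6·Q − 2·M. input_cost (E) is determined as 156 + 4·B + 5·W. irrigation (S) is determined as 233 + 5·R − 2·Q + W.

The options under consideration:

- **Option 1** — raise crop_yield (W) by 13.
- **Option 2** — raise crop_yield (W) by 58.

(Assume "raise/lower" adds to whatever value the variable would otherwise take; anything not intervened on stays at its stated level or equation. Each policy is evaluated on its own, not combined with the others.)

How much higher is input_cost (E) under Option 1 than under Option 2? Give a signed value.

-225

Option 1 (W + 13):
  R = 138
  Q = 269 − 138 = 131
  B = -2 + 5·138 + 6·131 = 1474
  M = 229 + 2·138 − 3·131 + 3·1474 = 4534
  W = -52 − 6·138 − 6·131 − 2·4534 (+13 from intervention) = -10721
  E = 156 + 4·1474 + 5·(-10721) = -47553
Option 2 (W + 58):
  R = 138
  Q = 269 − 138 = 131
  B = -2 + 5·138 + 6·131 = 1474
  M = 229 + 2·138 − 3·131 + 3·1474 = 4534
  W = -52 − 6·138 − 6·131 − 2·4534 (+58 from intervention) = -10676
  E = 156 + 4·1474 + 5·(-10676) = -47328
E: -47553 − (-47328) = -225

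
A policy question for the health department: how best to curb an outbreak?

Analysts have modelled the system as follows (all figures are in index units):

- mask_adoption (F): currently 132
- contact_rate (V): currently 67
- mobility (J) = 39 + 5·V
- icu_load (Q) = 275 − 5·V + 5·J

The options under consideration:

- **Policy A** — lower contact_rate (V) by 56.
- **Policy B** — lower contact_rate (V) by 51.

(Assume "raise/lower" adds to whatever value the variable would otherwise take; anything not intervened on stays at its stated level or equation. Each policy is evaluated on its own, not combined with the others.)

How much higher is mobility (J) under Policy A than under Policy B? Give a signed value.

Policy A (V − 56):
  V = 67 − 56 = 11
  J = 39 + 5·11 = 94
Policy B (V − 51):
  V = 67 − 51 = 16
  J = 39 + 5·16 = 119
J: 94 − 119 = -25

-25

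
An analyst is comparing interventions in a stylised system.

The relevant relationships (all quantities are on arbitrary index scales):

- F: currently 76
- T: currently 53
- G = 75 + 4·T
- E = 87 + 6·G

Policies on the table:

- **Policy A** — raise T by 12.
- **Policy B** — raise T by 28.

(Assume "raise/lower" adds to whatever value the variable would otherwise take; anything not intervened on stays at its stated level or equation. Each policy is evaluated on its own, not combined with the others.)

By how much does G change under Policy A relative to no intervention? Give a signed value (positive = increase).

Baseline:
  T = 53
  G = 75 + 4·53 = 287
Policy A (T + 12):
  T = 53 + 12 = 65
  G = 75 + 4·65 = 335
Change in G: 335 − 287 = 48

48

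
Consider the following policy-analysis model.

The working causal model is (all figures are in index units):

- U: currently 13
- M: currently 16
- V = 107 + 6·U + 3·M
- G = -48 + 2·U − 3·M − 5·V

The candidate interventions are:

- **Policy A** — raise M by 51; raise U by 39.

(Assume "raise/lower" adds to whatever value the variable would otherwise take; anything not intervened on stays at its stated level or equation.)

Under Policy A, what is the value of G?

Policy A (M + 51, U + 39):
  U = 13 + 39 = 52
  M = 16 + 51 = 67
  V = 107 + 6·52 + 3·67 = 620
  G = -48 + 2·52 − 3·67 − 5·620 = -3245

-3245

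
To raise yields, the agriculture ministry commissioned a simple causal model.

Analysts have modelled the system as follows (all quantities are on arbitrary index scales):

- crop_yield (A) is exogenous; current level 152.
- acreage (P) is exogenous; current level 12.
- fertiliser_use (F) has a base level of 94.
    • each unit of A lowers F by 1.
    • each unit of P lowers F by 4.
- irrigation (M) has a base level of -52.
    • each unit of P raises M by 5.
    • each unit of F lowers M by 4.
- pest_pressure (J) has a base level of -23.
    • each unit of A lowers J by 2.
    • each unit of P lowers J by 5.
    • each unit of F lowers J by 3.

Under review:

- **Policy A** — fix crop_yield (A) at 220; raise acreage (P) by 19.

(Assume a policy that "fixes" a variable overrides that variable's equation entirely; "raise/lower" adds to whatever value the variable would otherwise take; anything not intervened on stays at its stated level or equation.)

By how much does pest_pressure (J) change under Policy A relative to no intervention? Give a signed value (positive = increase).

Baseline:
  A = 152
  P = 12
  F = 94 − 152 − 4·12 = -106
  J = -23 − 2·152 − 5·12 − 3·(-106) = -69
Policy A (A := 220, P + 19):
  A = 220
  P = 12 + 19 = 31
  F = 94 − 220 − 4·31 = -250
  J = -23 − 2·220 − 5·31 − 3·(-250) = 132
Change in J: 132 − (-69) = 201

201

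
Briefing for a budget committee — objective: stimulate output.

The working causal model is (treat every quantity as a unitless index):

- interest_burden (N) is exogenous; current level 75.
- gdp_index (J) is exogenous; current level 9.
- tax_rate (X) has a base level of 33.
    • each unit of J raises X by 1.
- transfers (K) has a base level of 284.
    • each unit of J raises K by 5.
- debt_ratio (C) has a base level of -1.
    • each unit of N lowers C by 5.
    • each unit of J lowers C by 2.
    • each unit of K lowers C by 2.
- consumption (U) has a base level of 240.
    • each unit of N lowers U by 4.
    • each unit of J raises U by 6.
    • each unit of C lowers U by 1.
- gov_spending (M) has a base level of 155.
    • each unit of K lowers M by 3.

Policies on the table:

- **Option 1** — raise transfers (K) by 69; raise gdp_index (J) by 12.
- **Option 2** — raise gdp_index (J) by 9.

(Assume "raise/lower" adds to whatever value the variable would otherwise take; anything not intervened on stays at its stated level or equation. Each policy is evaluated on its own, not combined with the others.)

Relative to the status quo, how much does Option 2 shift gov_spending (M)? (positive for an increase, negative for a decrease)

-135

Baseline:
  J = 9
  K = 284 + 5·9 = 329
  M = 155 − 3·329 = -832
Option 2 (J + 9):
  J = 9 + 9 = 18
  K = 284 + 5·18 = 374
  M = 155 − 3·374 = -967
Change in M: -967 − (-832) = -135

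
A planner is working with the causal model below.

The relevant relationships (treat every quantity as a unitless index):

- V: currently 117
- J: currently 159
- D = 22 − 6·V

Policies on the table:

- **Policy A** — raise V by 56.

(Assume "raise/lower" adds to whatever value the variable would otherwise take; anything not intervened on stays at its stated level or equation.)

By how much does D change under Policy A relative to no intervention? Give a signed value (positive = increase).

Baseline:
  V = 117
  D = 22 − 6·117 = -680
Policy A (V + 56):
  V = 117 + 56 = 173
  D = 22 − 6·173 = -1016
Change in D: -1016 − (-680) = -336

-336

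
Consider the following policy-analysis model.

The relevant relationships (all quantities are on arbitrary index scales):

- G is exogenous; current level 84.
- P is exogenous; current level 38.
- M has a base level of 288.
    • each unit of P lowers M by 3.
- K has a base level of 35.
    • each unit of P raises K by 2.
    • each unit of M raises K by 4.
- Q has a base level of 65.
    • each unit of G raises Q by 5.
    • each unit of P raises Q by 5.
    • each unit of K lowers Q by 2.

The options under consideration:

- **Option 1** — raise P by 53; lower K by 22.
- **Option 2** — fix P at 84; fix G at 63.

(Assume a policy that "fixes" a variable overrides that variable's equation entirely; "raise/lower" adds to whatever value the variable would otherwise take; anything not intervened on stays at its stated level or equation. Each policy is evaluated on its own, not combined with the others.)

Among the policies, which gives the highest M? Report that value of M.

Option 1 (P + 53, K − 22):
  P = 38 + 53 = 91
  M = 288 − 3·91 = 15
Option 2 (P := 84, G := 63):
  P = 84
  M = 288 − 3·84 = 36
Comparing — Option 1: M=15, Option 2: M=36. Highest is 36 (Option 2).

36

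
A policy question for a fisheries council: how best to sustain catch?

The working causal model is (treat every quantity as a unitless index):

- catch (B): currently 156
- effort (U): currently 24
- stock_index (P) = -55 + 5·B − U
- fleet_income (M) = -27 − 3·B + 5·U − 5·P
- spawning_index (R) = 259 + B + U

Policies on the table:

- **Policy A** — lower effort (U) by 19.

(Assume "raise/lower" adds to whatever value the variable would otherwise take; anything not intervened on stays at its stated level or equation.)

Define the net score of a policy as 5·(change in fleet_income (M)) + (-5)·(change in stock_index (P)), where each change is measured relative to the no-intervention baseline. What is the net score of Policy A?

-1045

Baseline:
  B = 156
  U = 24
  P = -55 + 5·156 − 24 = 701
  M = -27 − 3·156 + 5·24 − 5·701 = -3880
Policy A (U − 19):
  B = 156
  U = 24 − 19 = 5
  P = -55 + 5·156 − 5 = 720
  M = -27 − 3·156 + 5·5 − 5·720 = -4070
ΔM = -4070 − (-3880) = -190; ΔP = 720 − 701 = 19
Score = 5·(-190) + (-5)·19 = -1045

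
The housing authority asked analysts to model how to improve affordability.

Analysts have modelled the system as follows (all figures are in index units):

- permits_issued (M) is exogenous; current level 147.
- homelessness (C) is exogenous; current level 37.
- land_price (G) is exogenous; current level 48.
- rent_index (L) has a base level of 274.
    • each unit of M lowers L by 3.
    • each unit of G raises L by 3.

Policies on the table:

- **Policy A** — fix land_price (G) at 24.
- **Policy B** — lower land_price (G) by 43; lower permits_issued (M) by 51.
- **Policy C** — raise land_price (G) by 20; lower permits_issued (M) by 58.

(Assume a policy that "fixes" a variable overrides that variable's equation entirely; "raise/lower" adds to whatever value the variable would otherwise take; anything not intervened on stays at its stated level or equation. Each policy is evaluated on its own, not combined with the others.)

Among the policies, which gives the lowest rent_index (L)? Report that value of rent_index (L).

Policy A (G := 24):
  M = 147
  G = 24
  L = 274 − 3·147 + 3·24 = -95
Policy B (G − 43, M − 51):
  M = 147 − 51 = 96
  G = 48 − 43 = 5
  L = 274 − 3·96 + 3·5 = 1
Policy C (G + 20, M − 58):
  M = 147 − 58 = 89
  G = 48 + 20 = 68
  L = 274 − 3·89 + 3·68 = 211
Comparing — Policy A: L=-95, Policy B: L=1, Policy C: L=211. Lowest is -95 (Policy A).

-95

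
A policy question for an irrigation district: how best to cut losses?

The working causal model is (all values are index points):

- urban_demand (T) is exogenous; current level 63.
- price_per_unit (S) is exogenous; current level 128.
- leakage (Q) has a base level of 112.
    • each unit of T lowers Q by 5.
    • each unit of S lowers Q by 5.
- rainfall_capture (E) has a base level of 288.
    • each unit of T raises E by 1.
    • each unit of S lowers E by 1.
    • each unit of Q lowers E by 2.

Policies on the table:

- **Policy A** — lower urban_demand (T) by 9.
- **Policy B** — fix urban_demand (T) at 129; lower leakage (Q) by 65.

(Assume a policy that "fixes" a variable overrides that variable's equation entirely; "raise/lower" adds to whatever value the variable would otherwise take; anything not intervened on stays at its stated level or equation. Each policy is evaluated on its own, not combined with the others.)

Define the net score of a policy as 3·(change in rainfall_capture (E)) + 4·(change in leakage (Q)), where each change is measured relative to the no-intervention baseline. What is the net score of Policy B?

Baseline:
  T = 63
  S = 128
  Q = 112 − 5·63 − 5·128 = -843
  E = 288 + 63 − 128 − 2·(-843) = 1909
Policy B (T := 129, Q − 65):
  T = 129
  S = 128
  Q = 112 − 5·129 − 5·128 (−65 from intervention) = -1238
  E = 288 + 129 − 128 − 2·(-1238) = 2765
ΔE = 2765 − 1909 = 856; ΔQ = -1238 − (-843) = -395
Score = 3·856 + 4·(-395) = 988

988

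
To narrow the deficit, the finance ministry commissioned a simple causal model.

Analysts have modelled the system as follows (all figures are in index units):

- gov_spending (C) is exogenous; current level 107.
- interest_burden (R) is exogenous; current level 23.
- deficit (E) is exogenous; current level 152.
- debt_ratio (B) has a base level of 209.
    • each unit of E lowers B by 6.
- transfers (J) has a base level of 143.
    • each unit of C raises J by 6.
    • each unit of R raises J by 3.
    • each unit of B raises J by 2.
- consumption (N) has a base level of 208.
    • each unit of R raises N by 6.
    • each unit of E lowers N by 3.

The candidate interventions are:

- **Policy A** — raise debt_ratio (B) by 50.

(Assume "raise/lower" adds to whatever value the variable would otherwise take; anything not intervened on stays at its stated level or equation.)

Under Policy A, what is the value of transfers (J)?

Policy A (B + 50):
  C = 107
  R = 23
  E = 152
  B = 209 − 6·152 (+50 from intervention) = -653
  J = 143 + 6·107 + 3·23 + 2·(-653) = -452

-452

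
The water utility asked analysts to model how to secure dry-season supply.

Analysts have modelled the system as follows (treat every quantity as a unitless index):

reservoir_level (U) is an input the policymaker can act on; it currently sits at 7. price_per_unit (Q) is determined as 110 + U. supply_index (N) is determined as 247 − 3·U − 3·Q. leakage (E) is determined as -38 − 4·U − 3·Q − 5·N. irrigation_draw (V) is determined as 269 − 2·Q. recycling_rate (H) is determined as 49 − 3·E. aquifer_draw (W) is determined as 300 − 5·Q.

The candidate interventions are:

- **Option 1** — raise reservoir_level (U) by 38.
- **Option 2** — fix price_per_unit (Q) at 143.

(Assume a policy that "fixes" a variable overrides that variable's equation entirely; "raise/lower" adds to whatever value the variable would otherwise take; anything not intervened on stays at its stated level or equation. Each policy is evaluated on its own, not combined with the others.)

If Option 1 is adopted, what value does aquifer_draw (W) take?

Option 1 (U + 38):
  U = 7 + 38 = 45
  Q = 110 + 45 = 155
  W = 300 − 5·155 = -475

-475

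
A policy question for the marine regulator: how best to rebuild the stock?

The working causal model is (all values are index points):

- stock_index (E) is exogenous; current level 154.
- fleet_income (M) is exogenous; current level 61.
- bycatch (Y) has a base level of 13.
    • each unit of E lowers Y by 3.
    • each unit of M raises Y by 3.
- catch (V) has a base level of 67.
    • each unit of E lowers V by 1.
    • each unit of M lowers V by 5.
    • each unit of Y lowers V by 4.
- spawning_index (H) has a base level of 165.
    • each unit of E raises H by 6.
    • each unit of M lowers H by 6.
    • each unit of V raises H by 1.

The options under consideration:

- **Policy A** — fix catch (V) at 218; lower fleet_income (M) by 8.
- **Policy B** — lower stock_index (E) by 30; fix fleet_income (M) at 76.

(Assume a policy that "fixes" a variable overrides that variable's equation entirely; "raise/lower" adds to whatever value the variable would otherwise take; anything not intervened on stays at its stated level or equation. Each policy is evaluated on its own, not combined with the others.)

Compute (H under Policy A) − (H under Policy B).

Policy A (V := 218, M − 8):
  E = 154
  M = 61 − 8 = 53
  Y = 13 − 3·154 + 3·53 = -290
  V = 218
  H = 165 + 6·154 − 6·53 + 218 = 989
Policy B (E − 30, M := 76):
  E = 154 − 30 = 124
  M = 76
  Y = 13 − 3·124 + 3·76 = -131
  V = 67 − 124 − 5·76 − 4·(-131) = 87
  H = 165 + 6·124 − 6·76 + 87 = 540
H: 989 − 540 = 449

449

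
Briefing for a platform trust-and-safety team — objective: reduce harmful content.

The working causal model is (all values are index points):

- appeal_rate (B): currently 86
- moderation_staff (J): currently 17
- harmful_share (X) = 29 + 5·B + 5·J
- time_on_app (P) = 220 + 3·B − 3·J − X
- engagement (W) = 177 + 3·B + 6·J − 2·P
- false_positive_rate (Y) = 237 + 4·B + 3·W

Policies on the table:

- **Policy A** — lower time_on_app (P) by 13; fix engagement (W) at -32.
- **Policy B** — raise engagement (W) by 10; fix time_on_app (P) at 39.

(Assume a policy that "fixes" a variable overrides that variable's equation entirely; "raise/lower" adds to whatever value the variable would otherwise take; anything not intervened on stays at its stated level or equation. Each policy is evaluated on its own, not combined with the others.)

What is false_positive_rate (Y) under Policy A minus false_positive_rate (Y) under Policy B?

Policy A (P − 13, W := -32):
  B = 86
  J = 17
  X = 29 + 5·86 + 5·17 = 544
  P = 220 + 3·86 − 3·17 − 544 (−13 from intervention) = -130
  W = -32
  Y = 237 + 4·86 + 3·(-32) = 485
Policy B (W + 10, P := 39):
  B = 86
  J = 17
  X = 29 + 5·86 + 5·17 = 544
  P = 39
  W = 177 + 3·86 + 6·17 − 2·39 (+10 from intervention) = 469
  Y = 237 + 4·86 + 3·469 = 1988
Y: 485 − 1988 = -1503

-1503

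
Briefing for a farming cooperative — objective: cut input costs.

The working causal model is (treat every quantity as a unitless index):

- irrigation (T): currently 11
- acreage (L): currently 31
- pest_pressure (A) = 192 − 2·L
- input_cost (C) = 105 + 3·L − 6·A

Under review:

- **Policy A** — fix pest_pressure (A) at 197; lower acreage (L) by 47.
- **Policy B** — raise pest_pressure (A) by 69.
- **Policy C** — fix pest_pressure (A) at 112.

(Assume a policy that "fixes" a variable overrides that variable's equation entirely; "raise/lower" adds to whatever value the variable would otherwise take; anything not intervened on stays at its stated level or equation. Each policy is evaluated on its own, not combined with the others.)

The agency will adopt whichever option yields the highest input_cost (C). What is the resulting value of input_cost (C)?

-474

Policy A (A := 197, L − 47):
  L = 31 − 47 = -16
  A = 197
  C = 105 + 3·(-16) − 6·197 = -1125
Policy B (A + 69):
  L = 31
  A = 192 − 2·31 (+69 from intervention) = 199
  C = 105 + 3·31 − 6·199 = -996
Policy C (A := 112):
  L = 31
  A = 112
  C = 105 + 3·31 − 6·112 = -474
Comparing — Policy A: C=-1125, Policy B: C=-996, Policy C: C=-474. Highest is -474 (Policy C).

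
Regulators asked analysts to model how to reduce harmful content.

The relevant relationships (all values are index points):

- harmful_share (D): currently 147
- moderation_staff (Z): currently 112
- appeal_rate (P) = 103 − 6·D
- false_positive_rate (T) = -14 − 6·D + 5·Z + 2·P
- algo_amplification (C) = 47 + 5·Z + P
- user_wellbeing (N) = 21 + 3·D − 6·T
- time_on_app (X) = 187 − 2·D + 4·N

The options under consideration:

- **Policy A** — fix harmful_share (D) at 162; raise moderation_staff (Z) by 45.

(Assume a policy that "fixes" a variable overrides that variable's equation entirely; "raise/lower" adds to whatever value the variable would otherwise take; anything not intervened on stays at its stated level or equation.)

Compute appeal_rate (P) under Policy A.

Policy A (D := 162, Z + 45):
  D = 162
  P = 103 − 6·162 = -869

-869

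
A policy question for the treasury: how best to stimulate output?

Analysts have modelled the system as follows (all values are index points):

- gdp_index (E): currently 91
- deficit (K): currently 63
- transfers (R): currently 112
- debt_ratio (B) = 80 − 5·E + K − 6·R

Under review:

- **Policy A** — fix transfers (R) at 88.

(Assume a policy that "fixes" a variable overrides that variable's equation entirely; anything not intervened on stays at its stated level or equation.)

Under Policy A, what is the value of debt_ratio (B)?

Policy A (R := 88):
  E = 91
  K = 63
  R = 88
  B = 80 − 5·91 + 63 − 6·88 = -840

-840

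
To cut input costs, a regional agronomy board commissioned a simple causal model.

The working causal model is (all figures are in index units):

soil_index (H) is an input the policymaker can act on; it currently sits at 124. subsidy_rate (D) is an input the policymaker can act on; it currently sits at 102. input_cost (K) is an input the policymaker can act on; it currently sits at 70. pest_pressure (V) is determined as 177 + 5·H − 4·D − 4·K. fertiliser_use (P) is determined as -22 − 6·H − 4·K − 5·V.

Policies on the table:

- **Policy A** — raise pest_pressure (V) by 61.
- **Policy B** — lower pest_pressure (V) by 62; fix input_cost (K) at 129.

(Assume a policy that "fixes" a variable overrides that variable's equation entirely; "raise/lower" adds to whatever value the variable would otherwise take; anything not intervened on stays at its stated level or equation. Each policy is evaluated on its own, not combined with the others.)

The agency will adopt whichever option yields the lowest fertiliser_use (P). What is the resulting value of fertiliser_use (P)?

Policy A (V + 61):
  H = 124
  D = 102
  K = 70
  V = 177 + 5·124 − 4·102 − 4·70 (+61 from intervention) = 170
  P = -22 − 6·124 − 4·70 − 5·170 = -1896
Policy B (V − 62, K := 129):
  H = 124
  D = 102
  K = 129
  V = 177 + 5·124 − 4·102 − 4·129 (−62 from intervention) = -189
  P = -22 − 6·124 − 4·129 − 5·(-189) = -337
Comparing — Policy A: P=-1896, Policy B: P=-337. Lowest is -1896 (Policy A).

-1896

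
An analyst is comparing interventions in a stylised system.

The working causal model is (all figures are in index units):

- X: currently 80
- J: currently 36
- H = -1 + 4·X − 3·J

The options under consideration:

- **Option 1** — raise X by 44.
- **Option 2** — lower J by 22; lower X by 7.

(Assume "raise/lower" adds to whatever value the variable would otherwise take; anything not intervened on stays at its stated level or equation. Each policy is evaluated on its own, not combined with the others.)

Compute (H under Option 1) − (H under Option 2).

138

Option 1 (X + 44):
  X = 80 + 44 = 124
  J = 36
  H = -1 + 4·124 − 3·36 = 387
Option 2 (J − 22, X − 7):
  X = 80 − 7 = 73
  J = 36 − 22 = 14
  H = -1 + 4·73 − 3·14 = 249
H: 387 − 249 = 138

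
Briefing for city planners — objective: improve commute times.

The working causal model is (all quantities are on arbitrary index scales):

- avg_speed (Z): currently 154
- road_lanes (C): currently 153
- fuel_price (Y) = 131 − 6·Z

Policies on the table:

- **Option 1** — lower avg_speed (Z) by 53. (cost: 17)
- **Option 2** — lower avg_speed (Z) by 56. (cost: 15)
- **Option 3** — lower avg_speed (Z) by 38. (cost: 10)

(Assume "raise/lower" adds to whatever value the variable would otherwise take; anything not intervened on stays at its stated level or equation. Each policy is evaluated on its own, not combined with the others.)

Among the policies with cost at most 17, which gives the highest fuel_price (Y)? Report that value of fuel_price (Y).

Option 1 (Z − 53):
  Z = 154 − 53 = 101
  Y = 131 − 6·101 = -475
Option 2 (Z − 56):
  Z = 154 − 56 = 98
  Y = 131 − 6·98 = -457
Option 3 (Z − 38):
  Z = 154 − 38 = 116
  Y = 131 − 6·116 = -565
Comparing — Option 1: Y=-475, Option 2: Y=-457, Option 3: Y=-565. Highest is -457 (Option 2).

-457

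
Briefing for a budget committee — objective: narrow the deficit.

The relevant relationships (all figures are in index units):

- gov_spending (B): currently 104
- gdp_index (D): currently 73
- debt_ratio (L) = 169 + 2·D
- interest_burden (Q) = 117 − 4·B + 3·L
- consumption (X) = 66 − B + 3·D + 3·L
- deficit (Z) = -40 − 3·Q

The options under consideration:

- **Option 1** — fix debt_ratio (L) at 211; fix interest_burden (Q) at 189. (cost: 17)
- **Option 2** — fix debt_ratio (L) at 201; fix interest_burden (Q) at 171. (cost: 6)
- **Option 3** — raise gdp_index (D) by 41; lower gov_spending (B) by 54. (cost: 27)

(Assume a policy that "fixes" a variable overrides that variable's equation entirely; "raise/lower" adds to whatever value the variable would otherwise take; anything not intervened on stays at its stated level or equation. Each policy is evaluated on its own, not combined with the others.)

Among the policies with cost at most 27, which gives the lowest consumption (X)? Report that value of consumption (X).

784

Option 1 (L := 211, Q := 189):
  B = 104
  D = 73
  L = 211
  X = 66 − 104 + 3·73 + 3·211 = 814
Option 2 (L := 201, Q := 171):
  B = 104
  D = 73
  L = 201
  X = 66 − 104 + 3·73 + 3·201 = 784
Option 3 (D + 41, B − 54):
  B = 104 − 54 = 50
  D = 73 + 41 = 114
  L = 169 + 2·114 = 397
  X = 66 − 50 + 3·114 + 3·397 = 1549
Comparing — Option 1: X=814, Option 2: X=784, Option 3: X=1549. Lowest is 784 (Option 2).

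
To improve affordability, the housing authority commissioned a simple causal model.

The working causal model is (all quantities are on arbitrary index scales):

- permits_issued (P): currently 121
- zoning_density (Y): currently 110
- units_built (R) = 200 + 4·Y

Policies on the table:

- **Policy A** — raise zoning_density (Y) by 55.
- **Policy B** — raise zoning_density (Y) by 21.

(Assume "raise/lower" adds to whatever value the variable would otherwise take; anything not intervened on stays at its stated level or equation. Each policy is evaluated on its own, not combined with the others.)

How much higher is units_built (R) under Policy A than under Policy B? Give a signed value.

Policy A (Y + 55):
  Y = 110 + 55 = 165
  R = 200 + 4·165 = 860
Policy B (Y + 21):
  Y = 110 + 21 = 131
  R = 200 + 4·131 = 724
R: 860 − 724 = 136

136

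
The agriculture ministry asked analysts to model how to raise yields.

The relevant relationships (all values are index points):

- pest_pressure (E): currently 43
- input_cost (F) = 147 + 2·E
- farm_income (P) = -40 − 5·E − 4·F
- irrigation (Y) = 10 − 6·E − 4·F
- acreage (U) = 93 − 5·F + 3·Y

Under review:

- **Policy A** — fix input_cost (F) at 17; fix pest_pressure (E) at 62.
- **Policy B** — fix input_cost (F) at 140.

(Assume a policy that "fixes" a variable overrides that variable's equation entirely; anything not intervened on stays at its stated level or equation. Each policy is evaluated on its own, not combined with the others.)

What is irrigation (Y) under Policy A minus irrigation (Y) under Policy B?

378

Policy A (F := 17, E := 62):
  E = 62
  F = 17
  Y = 10 − 6·62 − 4·17 = -430
Policy B (F := 140):
  E = 43
  F = 140
  Y = 10 − 6·43 − 4·140 = -808
Y: -430 − (-808) = 378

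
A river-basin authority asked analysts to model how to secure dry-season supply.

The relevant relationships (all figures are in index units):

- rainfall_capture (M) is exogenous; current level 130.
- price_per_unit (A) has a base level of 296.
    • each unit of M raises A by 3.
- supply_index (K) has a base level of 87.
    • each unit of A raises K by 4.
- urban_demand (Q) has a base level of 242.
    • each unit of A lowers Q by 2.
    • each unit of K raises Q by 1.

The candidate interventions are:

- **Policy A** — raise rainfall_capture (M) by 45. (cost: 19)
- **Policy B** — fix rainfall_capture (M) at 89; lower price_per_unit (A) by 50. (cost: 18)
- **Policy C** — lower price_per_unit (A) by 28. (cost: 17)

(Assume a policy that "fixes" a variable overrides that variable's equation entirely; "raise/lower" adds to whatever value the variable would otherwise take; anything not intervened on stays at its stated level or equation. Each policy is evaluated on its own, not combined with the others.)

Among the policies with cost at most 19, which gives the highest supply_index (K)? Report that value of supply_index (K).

Policy A (M + 45):
  M = 130 + 45 = 175
  A = 296 + 3·175 = 821
  K = 87 + 4·821 = 3371
Policy B (M := 89, A − 50):
  M = 89
  A = 296 + 3·89 (−50 from intervention) = 513
  K = 87 + 4·513 = 2139
Policy C (A − 28):
  M = 130
  A = 296 + 3·130 (−28 from intervention) = 658
  K = 87 + 4·658 = 2719
Comparing — Policy A: K=3371, Policy B: K=2139, Policy C: K=2719. Highest is 3371 (Policy A).

3371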